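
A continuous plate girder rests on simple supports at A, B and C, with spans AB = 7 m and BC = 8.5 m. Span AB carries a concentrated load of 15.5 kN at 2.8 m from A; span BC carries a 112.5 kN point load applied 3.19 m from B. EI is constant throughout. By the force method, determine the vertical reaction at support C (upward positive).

R_C = 29.5 kN

Release continuity at B by inserting a hinge; the redundant is the internal moment M_B. The primary structure is two simply-supported spans AB and BC.
End slopes at the hinge B, treating each span as simply supported:
  span AB: point load 15.5 at a = 2.8: Pab(L + a)/(6LEI) = 42.53/EI
  span BC: point load 112.5 at a = 3.19: Pab(L + b)/(6LEI) = 516/EI
  relative rotation θ_0 = (42.53 + 516)/EI = 558.5/EI
A unit hogging moment at B produces rotation L₁/(3EI) + L₂/(3EI) = 5.167/EI.
Compatibility: M_B·(L₁+L₂)/(3EI) = θ_0, giving M_B = 108.1 kN·m (hogging).
Span BC, ΣM about C: R_B^{BC}·8.5 = 597.4 + 108.1, so R_B^{BC} = 83 kN and R_C = 112.5 − 83 = 29.5 kN.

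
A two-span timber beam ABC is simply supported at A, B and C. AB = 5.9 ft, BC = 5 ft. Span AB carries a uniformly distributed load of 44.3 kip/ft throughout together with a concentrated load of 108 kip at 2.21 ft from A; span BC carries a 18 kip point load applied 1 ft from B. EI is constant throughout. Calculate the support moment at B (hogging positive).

M_B = 165.8 kip·ft

Insert a hinge at B; M_B is the redundant, and each span becomes simply supported.
Discontinuity in slope at B on the released structure — sum the simple-span end rotations:
  span AB: UDL 44.3: wL³/(24EI) = 379.1/EI
  span AB: point load 108 at a = 2.21: Pab(L + a)/(6LEI) = 201.8/EI
  span BC: point load 18 at a = 1: Pab(L + b)/(6LEI) = 21.6/EI
  relative rotation θ_0 = (580.9 + 21.6)/EI = 602.5/EI
A unit hogging moment at B produces rotation L₁/(3EI) + L₂/(3EI) = 3.633/EI.
Slope continuity at B: θ_0 = M_B·3.633/EI, so M_B = 602.5/3.633 = 165.8 kip·ft (hogging).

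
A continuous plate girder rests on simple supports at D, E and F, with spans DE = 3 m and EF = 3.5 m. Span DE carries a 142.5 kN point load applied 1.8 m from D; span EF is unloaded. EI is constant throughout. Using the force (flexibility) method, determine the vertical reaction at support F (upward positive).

R_F = -10.82 kN

Insert a hinge at E; M_E is the redundant, and each span becomes simply supported.
Rotations at E on the released spans (each span's end-slope, ×1/EI):
  span DE: point load 142.5 at a = 1.8: Pab(L + a)/(6LEI) = 82.08/EI
  relative rotation θ_0 = (82.08 + 0)/EI = 82.08/EI
A unit hogging moment at E produces rotation L₁/(3EI) + L₂/(3EI) = 2.167/EI.
Slope continuity at E: θ_0 = M_E·2.167/EI, so M_E = 82.08/2.167 = 37.88 kN·m (hogging).
Span EF, ΣM about F: R_E^{EF}·3.5 = 0 + 37.88, so R_E^{EF} = 10.82 kN and R_F = 0 − 10.82 = -10.82 kN.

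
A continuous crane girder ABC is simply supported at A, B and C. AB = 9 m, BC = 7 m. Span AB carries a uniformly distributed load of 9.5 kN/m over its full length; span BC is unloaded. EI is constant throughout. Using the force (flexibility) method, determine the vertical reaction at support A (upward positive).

R_A = 36.74 kN

Release continuity at B by inserting a hinge; the redundant is the internal moment M_B. The primary structure is two simply-supported spans AB and BC.
End slopes at the hinge B, treating each span as simply supported:
  span AB: UDL 9.5: wL³/(24EI) = 288.6/EI
  relative rotation θ_0 = (288.6 + 0)/EI = 288.6/EI
A unit hogging moment at B produces rotation L₁/(3EI) + L₂/(3EI) = 5.333/EI.
Compatibility: M_B·(L₁+L₂)/(3EI) = θ_0, giving M_B = 54.11 kN·m (hogging).
Span AB, ΣM about A with M_B applied at B: R_B^{AB}·9 = 384.8 + 54.11, so R_B^{AB} = 48.76 kN and R_A = 85.5 − 48.76 = 36.74 kN.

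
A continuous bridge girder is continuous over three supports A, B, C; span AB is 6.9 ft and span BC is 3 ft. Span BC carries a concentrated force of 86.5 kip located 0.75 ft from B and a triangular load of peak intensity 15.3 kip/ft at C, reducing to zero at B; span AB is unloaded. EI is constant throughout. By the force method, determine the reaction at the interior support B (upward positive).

R_B = 79.86 kip

Insert a hinge at B; M_B is the redundant, and each span becomes simply supported.
Rotations at B on the released spans (each span's end-slope, ×1/EI):
  span BC: point load 86.5 at a = 0.75: Pab(L + b)/(6LEI) = 42.57/EI
  span BC: triangular load, peak 15.3: 7w₀L³/(360EI) = 8.033/EI
  relative rotation θ_0 = (0 + 50.61)/EI = 50.61/EI
A unit hogging moment at B produces rotation L₁/(3EI) + L₂/(3EI) = 3.3/EI.
Compatibility: M_B·(L₁+L₂)/(3EI) = θ_0, giving M_B = 15.34 kip·ft (hogging).
Span AB, ΣM about A with M_B applied at B: R_B^{AB}·6.9 = 0 + 15.34, so R_B^{AB} = 2.223 kip and R_A = 0 − 2.223 = -2.223 kip.
Span BC, ΣM about C: R_B^{BC}·3 = 217.6 + 15.34, so R_B^{BC} = 77.64 kip and R_C = 109.5 − 77.64 = 31.81 kip.
R_B = 2.223 + 77.64 = 79.86 kip.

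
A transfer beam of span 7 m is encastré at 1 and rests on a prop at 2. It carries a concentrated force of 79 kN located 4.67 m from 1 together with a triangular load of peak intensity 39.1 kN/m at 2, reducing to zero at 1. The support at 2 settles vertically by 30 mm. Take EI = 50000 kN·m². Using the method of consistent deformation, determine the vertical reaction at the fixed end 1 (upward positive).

R_1 = 112.7 kN

Remove the prop at 2; the released (primary) structure is a cantilever built in at 1.
Downward deflection at the released point 2 due to the loads:
  point load 79 at a = 4.67: Pa²(3L − a)/(6EI) = 4689/EI
  triangular load, peak 39.1 at the free end: 11w₀L⁴/(120EI) = 8606/EI
  δ_0 = 13295/EI
Flexibility coefficient — unit upward force at 2: δ_{22} = L³/(3EI) = 114.3/EI.
With EI = 50000 kN·m²: δ_0 = 0.2659 m and δ_{22} = 0.002287 m/kN.
Compatibility — the beam at 2 must follow the support down by 0.03 m: δ_0 − R_2·δ_{22} = 0.03, so R_2 = (0.2659 − 0.03)/0.002287 = 103.2 kN.
Vertical equilibrium: R_1 = ΣP − R_2 = 215.8 − 103.2 = 112.7 kN.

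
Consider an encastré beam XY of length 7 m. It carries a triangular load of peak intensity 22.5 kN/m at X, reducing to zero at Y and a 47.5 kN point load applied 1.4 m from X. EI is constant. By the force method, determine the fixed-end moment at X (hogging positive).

Take the two fixed-end moments M_X, M_Y as redundants; the released structure is the simple span XY.
End rotations of the released simple span under the applied load (×1/EI):
  at X: triangular load, peak 22.5: w₀L³/(45EI) = 171.5/EI
  at Y: triangular load, peak 22.5: 7w₀L³/(360EI) = 150.1/EI
  at X: point load 47.5 at a = 1.4: Pab(L + b)/(6LEI) = 111.7/EI
  at Y: point load 47.5 at a = 1.4: Pab(L + a)/(6LEI) = 74.48/EI
  θ_X0 = 283.2/EI,  θ_Y0 = 224.5/EI
Flexibility coefficients: a unit moment at one end gives L/(3EI) there and L/(6EI) at the far end, so f₁₁ = f₂₂ = 2.333/EI and f₁₂ = f₂₁ = 1.167/EI.
Compatibility — zero rotation at each built-in end:
  2.333 M_X + 1.167 M_Y = 283.2
  1.167 M_X + 2.333 M_Y = 224.5
Solving the pair gives M_X = 97.69 kN·m and M_Y = 47.39 kN·m (hogging).

M_X = 97.69 kN·m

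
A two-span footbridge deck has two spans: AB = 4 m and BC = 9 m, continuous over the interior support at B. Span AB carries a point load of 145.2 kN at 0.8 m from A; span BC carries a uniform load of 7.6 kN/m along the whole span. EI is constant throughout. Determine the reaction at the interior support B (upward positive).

Insert a hinge at B; M_B is the redundant, and each span becomes simply supported.
End slopes at the hinge B, treating each span as simply supported:
  span AB: point load 145.2 at a = 0.8: Pab(L + a)/(6LEI) = 74.34/EI
  span BC: UDL 7.6: wL³/(24EI) = 230.8/EI
  relative rotation θ_0 = (74.34 + 230.8)/EI = 305.2/EI
A unit hogging moment at B produces rotation L₁/(3EI) + L₂/(3EI) = 4.333/EI.
Compatibility: M_B·(L₁+L₂)/(3EI) = θ_0, giving M_B = 70.43 kN·m (hogging).
Span AB, ΣM about A with M_B applied at B: R_B^{AB}·4 = 116.2 + 70.43, so R_B^{AB} = 46.65 kN and R_A = 145.2 − 46.65 = 98.55 kN.
Span BC, ΣM about C: R_B^{BC}·9 = 307.8 + 70.43, so R_B^{BC} = 42.03 kN and R_C = 68.4 − 42.03 = 26.37 kN.
R_B = 46.65 + 42.03 = 88.67 kN.

R_B = 88.67 kN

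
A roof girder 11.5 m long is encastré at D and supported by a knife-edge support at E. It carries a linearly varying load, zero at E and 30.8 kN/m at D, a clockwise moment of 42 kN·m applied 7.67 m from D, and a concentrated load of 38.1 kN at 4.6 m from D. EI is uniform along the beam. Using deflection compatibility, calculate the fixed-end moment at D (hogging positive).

M_D = 341.7 kN·m

Remove the prop at E; the released (primary) structure is a cantilever built in at D.
Primary-structure tip deflection at E by superposition:
  triangular load, peak 30.8 at the fixed end: w₀L⁴/(30EI) = 17956/EI
  clockwise couple 42 at a = 7.67: M₀a(2L − a)/(2EI) = 2469/EI
  point load 38.1 at a = 4.6: Pa²(3L − a)/(6EI) = 4018/EI
  δ_0 = 24443/EI
Flexibility coefficient — unit upward force at E: δ_{EE} = L³/(3EI) = 507/EI.
Compatibility at E: δ_0 − R_E·δ_{EE} = 0, so R_E = 24443/507 = 48.22 kN.
Moment equilibrium about D: M_D = Σ(load moments about D) − R_E·L = 896.1 − 48.22×11.5 = 341.7 kN·m.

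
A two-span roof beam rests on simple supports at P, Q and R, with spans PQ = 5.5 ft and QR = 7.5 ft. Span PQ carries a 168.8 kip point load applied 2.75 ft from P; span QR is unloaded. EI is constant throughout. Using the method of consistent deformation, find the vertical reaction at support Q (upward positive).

R_Q = 107.6 kip

Take M_Q as the redundant. Released structure: two simple spans PQ and QR with a hinge at Q.
End slopes at the hinge Q, treating each span as simply supported:
  span PQ: point load 168.8 at a = 2.75: Pab(L + a)/(6LEI) = 319.1/EI
  relative rotation θ_0 = (319.1 + 0)/EI = 319.1/EI
A unit hogging moment at Q produces rotation L₁/(3EI) + L₂/(3EI) = 4.333/EI.
Compatibility: M_Q·(L₁+L₂)/(3EI) = θ_0, giving M_Q = 73.65 kip·ft (hogging).
Span PQ, ΣM about P with M_Q applied at Q: R_Q^{PQ}·5.5 = 464.2 + 73.65, so R_Q^{PQ} = 97.79 kip and R_P = 168.8 − 97.79 = 71.01 kip.
Span QR, ΣM about R: R_Q^{QR}·7.5 = 0 + 73.65, so R_Q^{QR} = 9.82 kip and R_R = 0 − 9.82 = -9.82 kip.
R_Q = 97.79 + 9.82 = 107.6 kip.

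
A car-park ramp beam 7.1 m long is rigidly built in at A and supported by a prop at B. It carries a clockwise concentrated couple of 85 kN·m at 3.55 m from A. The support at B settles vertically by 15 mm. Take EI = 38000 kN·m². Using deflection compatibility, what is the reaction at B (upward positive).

Take the reaction at B as the redundant and release it; the primary structure is a cantilever fixed at A.
Free-end deflection of the primary structure under the applied loading (downward +):
  clockwise couple 85 at a = 3.55: M₀a(2L − a)/(2EI) = 1607/EI
Tip deflection under a unit load at B: L³/(3EI) = 119.3/EI.
With EI = 38000 kN·m²: δ_0 = 0.042285 m and δ_{BB} = 0.00314 m/kN.
Compatibility — the beam at B must follow the support down by 0.015 m: δ_0 − R_B·δ_{BB} = 0.015, so R_B = (0.042285 − 0.015)/0.00314 = 8.691 kN.

R_B = 8.691 kN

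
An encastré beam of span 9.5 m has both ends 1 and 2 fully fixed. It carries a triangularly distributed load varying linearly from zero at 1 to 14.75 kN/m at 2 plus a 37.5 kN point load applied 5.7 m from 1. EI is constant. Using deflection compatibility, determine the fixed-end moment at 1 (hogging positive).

M_1 = 78.57 kN·m

Release both end moments; the primary structure is a simply-supported span 12 with redundants M_1 and M_2.
End rotations of the released simple span under the applied load (×1/EI):
  at 1: triangular load, peak 14.75: 7w₀L³/(360EI) = 245.9/EI
  at 2: triangular load, peak 14.75: w₀L³/(45EI) = 281/EI
  at 1: point load 37.5 at a = 5.7: Pab(L + b)/(6LEI) = 189.5/EI
  at 2: point load 37.5 at a = 5.7: Pab(L + a)/(6LEI) = 216.6/EI
  θ_10 = 435.4/EI,  θ_20 = 497.6/EI
Flexibility coefficients: a unit moment at one end gives L/(3EI) there and L/(6EI) at the far end, so f₁₁ = f₂₂ = 3.167/EI and f₁₂ = f₂₁ = 1.583/EI.
Compatibility — zero rotation at each built-in end:
  3.167 M_1 + 1.583 M_2 = 435.4
  1.583 M_1 + 3.167 M_2 = 497.6
Solving the pair gives M_1 = 78.57 kN·m and M_2 = 117.9 kN·m (hogging).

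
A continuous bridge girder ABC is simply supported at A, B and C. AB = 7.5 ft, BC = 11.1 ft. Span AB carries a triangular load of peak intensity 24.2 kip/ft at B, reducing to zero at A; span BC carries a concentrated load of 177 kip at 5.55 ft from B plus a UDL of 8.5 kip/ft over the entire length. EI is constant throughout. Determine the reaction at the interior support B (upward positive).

Release continuity at B by inserting a hinge; the redundant is the internal moment M_B. The primary structure is two simply-supported spans AB and BC.
Rotations at B on the released spans (each span's end-slope, ×1/EI):
  span AB: triangular load, peak 24.2: w₀L³/(45EI) = 226.9/EI
  span BC: point load 177 at a = 5.55: Pab(L + b)/(6LEI) = 1363/EI
  span BC: UDL 8.5: wL³/(24EI) = 484.4/EI
  relative rotation θ_0 = (226.9 + 1847)/EI = 2074/EI
A unit hogging moment at B produces rotation L₁/(3EI) + L₂/(3EI) = 6.2/EI.
Slope continuity at B: θ_0 = M_B·6.2/EI, so M_B = 2074/6.2 = 334.6 kip·ft (hogging).
Span AB, ΣM about A with M_B applied at B: R_B^{AB}·7.5 = 453.8 + 334.6, so R_B^{AB} = 105.1 kip and R_A = 90.75 − 105.1 = -14.36 kip.
Span BC, ΣM about C: R_B^{BC}·11.1 = 1506 + 334.6, so R_B^{BC} = 165.8 kip and R_C = 271.4 − 165.8 = 105.5 kip.
R_B = 105.1 + 165.8 = 270.9 kip.

R_B = 270.9 kip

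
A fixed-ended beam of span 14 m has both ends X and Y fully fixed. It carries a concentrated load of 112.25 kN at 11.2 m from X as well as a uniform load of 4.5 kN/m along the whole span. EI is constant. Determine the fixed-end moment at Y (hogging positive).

M_Y = 274.7 kN·m

Release both end moments; the primary structure is a simply-supported span XY with redundants M_X and M_Y.
End rotations of the released simple span under the applied load (×1/EI):
  at X: point load 112.25 at a = 11.2: Pab(L + b)/(6LEI) = 704/EI
  at Y: point load 112.25 at a = 11.2: Pab(L + a)/(6LEI) = 1056/EI
  at X: UDL 4.5: wL³/(24EI) = 514.5/EI
  at Y: UDL 4.5: wL³/(24EI) = 514.5/EI
  θ_X0 = 1219/EI,  θ_Y0 = 1571/EI
Flexibility coefficients: a unit moment at one end gives L/(3EI) there and L/(6EI) at the far end, so f₁₁ = f₂₂ = 4.667/EI and f₁₂ = f₂₁ = 2.333/EI.
Compatibility — zero rotation at each built-in end:
  4.667 M_X + 2.333 M_Y = 1219
  2.333 M_X + 4.667 M_Y = 1571
Solving the pair gives M_X = 123.8 kN·m and M_Y = 274.7 kN·m (hogging).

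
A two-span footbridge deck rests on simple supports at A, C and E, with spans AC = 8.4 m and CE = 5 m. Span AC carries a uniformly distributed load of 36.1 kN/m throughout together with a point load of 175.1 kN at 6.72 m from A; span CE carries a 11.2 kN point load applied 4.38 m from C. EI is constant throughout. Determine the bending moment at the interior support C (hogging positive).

Insert a hinge at C; M_C is the redundant, and each span becomes simply supported.
Discontinuity in slope at C on the released structure — sum the simple-span end rotations:
  span AC: UDL 36.1: wL³/(24EI) = 891.5/EI
  span AC: point load 175.1 at a = 6.72: Pab(L + a)/(6LEI) = 593/EI
  span CE: point load 11.2 at a = 4.38: Pab(L + b)/(6LEI) = 5.698/EI
  relative rotation θ_0 = (1485 + 5.698)/EI = 1490/EI
A unit hogging moment at C produces rotation L₁/(3EI) + L₂/(3EI) = 4.467/EI.
Slope continuity at C: θ_0 = M_C·4.467/EI, so M_C = 1490/4.467 = 333.6 kN·m (hogging).

M_C = 333.6 kN·m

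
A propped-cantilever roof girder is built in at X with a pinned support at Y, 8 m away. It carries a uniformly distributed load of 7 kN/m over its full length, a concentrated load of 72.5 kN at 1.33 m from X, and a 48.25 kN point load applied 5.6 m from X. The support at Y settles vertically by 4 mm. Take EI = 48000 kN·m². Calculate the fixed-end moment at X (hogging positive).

Choose R_Y as the redundant. The primary structure is the cantilever fixed at X.
Deflection at Y on the released cantilever, summing each load's contribution:
  UDL 7: wL⁴/(8EI) = 3584/EI
  point load 72.5 at a = 1.33: Pa²(3L − a)/(6EI) = 484.6/EI
  point load 48.25 at a = 5.6: Pa²(3L − a)/(6EI) = 4640/EI
  δ_0 = 8709/EI
Flexibility coefficient — unit upward force at Y: δ_{YY} = L³/(3EI) = 170.7/EI.
With EI = 48000 kN·m²: δ_0 = 0.18143 m and δ_{YY} = 0.003556 m/kN.
Compatibility — the beam at Y must follow the support down by 0.004 m: δ_0 − R_Y·δ_{YY} = 0.004, so R_Y = (0.18143 − 0.004)/0.003556 = 49.9 kN.
Moment equilibrium about X: M_X = Σ(load moments about X) − R_Y·L = 590.6 − 49.9×8 = 191.4 kN·m.

M_X = 191.4 kN·m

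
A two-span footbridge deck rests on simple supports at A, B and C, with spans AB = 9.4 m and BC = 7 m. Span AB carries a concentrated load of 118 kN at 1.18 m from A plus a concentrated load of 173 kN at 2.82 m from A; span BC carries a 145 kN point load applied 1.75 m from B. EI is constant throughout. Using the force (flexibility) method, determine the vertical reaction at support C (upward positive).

Insert a hinge at B; M_B is the redundant, and each span becomes simply supported.
Discontinuity in slope at B on the released structure — sum the simple-span end rotations:
  span AB: point load 118 at a = 1.18: Pab(L + a)/(6LEI) = 214.7/EI
  span AB: point load 173 at a = 2.82: Pab(L + a)/(6LEI) = 695.5/EI
  span BC: point load 145 at a = 1.75: Pab(L + b)/(6LEI) = 388.6/EI
  relative rotation θ_0 = (910.2 + 388.6)/EI = 1299/EI
A unit hogging moment at B produces rotation L₁/(3EI) + L₂/(3EI) = 5.467/EI.
Compatibility: M_B·(L₁+L₂)/(3EI) = θ_0, giving M_B = 237.6 kN·m (hogging).
Span BC, ΣM about C: R_B^{BC}·7 = 761.2 + 237.6, so R_B^{BC} = 142.7 kN and R_C = 145 − 142.7 = 2.31 kN.

R_C = 2.31 kN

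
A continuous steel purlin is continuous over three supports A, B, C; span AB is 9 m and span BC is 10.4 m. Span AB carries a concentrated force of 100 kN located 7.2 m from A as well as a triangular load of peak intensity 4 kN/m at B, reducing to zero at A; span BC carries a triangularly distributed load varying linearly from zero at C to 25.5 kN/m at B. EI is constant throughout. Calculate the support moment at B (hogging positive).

M_B = 168.7 kN·m

Insert a hinge at B; M_B is the redundant, and each span becomes simply supported.
Rotations at B on the released spans (each span's end-slope, ×1/EI):
  span AB: point load 100 at a = 7.2: Pab(L + a)/(6LEI) = 388.8/EI
  span AB: triangular load, peak 4: w₀L³/(45EI) = 64.8/EI
  span BC: triangular load, peak 25.5: w₀L³/(45EI) = 637.4/EI
  relative rotation θ_0 = (453.6 + 637.4)/EI = 1091/EI
A unit hogging moment at B produces rotation L₁/(3EI) + L₂/(3EI) = 6.467/EI.
Compatibility: M_B·(L₁+L₂)/(3EI) = θ_0, giving M_B = 168.7 kN·m (hogging).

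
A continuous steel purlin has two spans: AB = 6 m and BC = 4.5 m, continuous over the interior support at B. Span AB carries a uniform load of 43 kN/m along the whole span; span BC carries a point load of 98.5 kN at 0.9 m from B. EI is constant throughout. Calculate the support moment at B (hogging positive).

M_B = 137.9 kN·m

Take M_B as the redundant. Released structure: two simple spans AB and BC with a hinge at B.
Discontinuity in slope at B on the released structure — sum the simple-span end rotations:
  span AB: UDL 43: wL³/(24EI) = 387/EI
  span BC: point load 98.5 at a = 0.9: Pab(L + b)/(6LEI) = 95.74/EI
  relative rotation θ_0 = (387 + 95.74)/EI = 482.7/EI
A unit hogging moment at B produces rotation L₁/(3EI) + L₂/(3EI) = 3.5/EI.
Slope continuity at B: θ_0 = M_B·3.5/EI, so M_B = 482.7/3.5 = 137.9 kN·m (hogging).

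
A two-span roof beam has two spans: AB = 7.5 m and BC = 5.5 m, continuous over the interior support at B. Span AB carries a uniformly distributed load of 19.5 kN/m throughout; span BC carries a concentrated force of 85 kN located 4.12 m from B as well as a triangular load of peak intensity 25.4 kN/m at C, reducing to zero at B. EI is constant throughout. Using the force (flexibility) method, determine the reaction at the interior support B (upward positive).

R_B = 156 kN

Take M_B as the redundant. Released structure: two simple spans AB and BC with a hinge at B.
Rotations at B on the released spans (each span's end-slope, ×1/EI):
  span AB: UDL 19.5: wL³/(24EI) = 342.8/EI
  span BC: point load 85 at a = 4.12: Pab(L + b)/(6LEI) = 100.8/EI
  span BC: triangular load, peak 25.4: 7w₀L³/(360EI) = 82.17/EI
  relative rotation θ_0 = (342.8 + 182.9)/EI = 525.7/EI
A unit hogging moment at B produces rotation L₁/(3EI) + L₂/(3EI) = 4.333/EI.
Slope continuity at B: θ_0 = M_B·4.333/EI, so M_B = 525.7/4.333 = 121.3 kN·m (hogging).
Span AB, ΣM about A with M_B applied at B: R_B^{AB}·7.5 = 548.4 + 121.3, so R_B^{AB} = 89.3 kN and R_A = 146.2 − 89.3 = 56.95 kN.
Span BC, ΣM about C: R_B^{BC}·5.5 = 245.4 + 121.3, so R_B^{BC} = 66.67 kN and R_C = 154.8 − 66.67 = 88.18 kN.
R_B = 89.3 + 66.67 = 156 kN.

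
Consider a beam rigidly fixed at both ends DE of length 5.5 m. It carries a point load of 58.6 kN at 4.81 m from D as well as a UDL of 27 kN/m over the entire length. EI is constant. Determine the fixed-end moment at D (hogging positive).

Take the two fixed-end moments M_D, M_E as redundants; the released structure is the simple span DE.
On the primary (simply-supported) span, the end slopes from the loading are:
  at D: point load 58.6 at a = 4.81: Pab(L + b)/(6LEI) = 36.48/EI
  at E: point load 58.6 at a = 4.81: Pab(L + a)/(6LEI) = 60.76/EI
  at D: UDL 27: wL³/(24EI) = 187.2/EI
  at E: UDL 27: wL³/(24EI) = 187.2/EI
  θ_D0 = 223.7/EI,  θ_E0 = 247.9/EI
Flexibility coefficients: a unit moment at one end gives L/(3EI) there and L/(6EI) at the far end, so f₁₁ = f₂₂ = 1.833/EI and f₁₂ = f₂₁ = 0.9167/EI.
Compatibility — zero rotation at each built-in end:
  1.833 M_D + 0.9167 M_E = 223.7
  0.9167 M_D + 1.833 M_E = 247.9
Solving the pair gives M_D = 72.5 kN·m and M_E = 98.99 kN·m (hogging).

M_D = 72.5 kN·m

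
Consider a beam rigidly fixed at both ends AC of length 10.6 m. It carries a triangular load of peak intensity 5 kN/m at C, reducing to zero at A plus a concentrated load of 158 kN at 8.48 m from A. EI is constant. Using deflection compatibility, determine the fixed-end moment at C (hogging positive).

Release both end moments; the primary structure is a simply-supported span AC with redundants M_A and M_C.
On the primary (simply-supported) span, the end slopes from the loading are:
  at A: triangular load, peak 5: 7w₀L³/(360EI) = 115.8/EI
  at C: triangular load, peak 5: w₀L³/(45EI) = 132.3/EI
  at A: point load 158 at a = 8.48: Pab(L + b)/(6LEI) = 568.1/EI
  at C: point load 158 at a = 8.48: Pab(L + a)/(6LEI) = 852.1/EI
  θ_A0 = 683.9/EI,  θ_C0 = 984.5/EI
Flexibility coefficients: a unit moment at one end gives L/(3EI) there and L/(6EI) at the far end, so f₁₁ = f₂₂ = 3.533/EI and f₁₂ = f₂₁ = 1.767/EI.
Compatibility — zero rotation at each built-in end:
  3.533 M_A + 1.767 M_C = 683.9
  1.767 M_A + 3.533 M_C = 984.5
Solving the pair gives M_A = 72.32 kN·m and M_C = 242.5 kN·m (hogging).

M_C = 242.5 kN·m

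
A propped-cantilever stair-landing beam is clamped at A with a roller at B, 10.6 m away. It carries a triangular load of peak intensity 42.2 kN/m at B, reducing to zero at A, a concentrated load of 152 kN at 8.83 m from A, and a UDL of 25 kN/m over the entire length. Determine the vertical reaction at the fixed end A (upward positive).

Remove the prop at B; the released (primary) structure is a cantilever built in at A.
Free-end deflection of the primary structure under the applied loading (downward +):
  triangular load, peak 42.2 at the free end: 11w₀L⁴/(120EI) = 48837/EI
  point load 152 at a = 8.83: Pa²(3L − a)/(6EI) = 45371/EI
  UDL 25: wL⁴/(8EI) = 39452/EI
  δ_0 = 133660/EI
Flexibility coefficient — unit upward force at B: δ_{BB} = L³/(3EI) = 397/EI.
Compatibility at B: δ_0 − R_B·δ_{BB} = 0, so R_B = 133660/397 = 336.7 kN.
Vertical equilibrium: R_A = ΣP − R_B = 640.7 − 336.7 = 304 kN.

R_A = 304 kN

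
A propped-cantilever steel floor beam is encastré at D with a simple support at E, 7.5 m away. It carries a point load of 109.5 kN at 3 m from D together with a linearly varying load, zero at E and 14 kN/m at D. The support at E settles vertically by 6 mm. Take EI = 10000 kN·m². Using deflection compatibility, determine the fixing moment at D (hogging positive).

M_D = 213.4 kN·m

Remove the prop at E; the released (primary) structure is a cantilever built in at D.
Free-end deflection of the primary structure under the applied loading (downward +):
  point load 109.5 at a = 3: Pa²(3L − a)/(6EI) = 3203/EI
  triangular load, peak 14 at the fixed end: w₀L⁴/(30EI) = 1477/EI
  δ_0 = 4679/EI
Flexibility coefficient — unit upward force at E: δ_{EE} = L³/(3EI) = 140.6/EI.
With EI = 10000 kN·m²: δ_0 = 0.46794 m and δ_{EE} = 0.014063 m/kN.
Compatibility — the beam at E must follow the support down by 0.006 m: δ_0 − R_E·δ_{EE} = 0.006, so R_E = (0.46794 − 0.006)/0.014063 = 32.85 kN.
Moment equilibrium about D: M_D = Σ(load moments about D) − R_E·L = 459.8 − 32.85×7.5 = 213.4 kN·m.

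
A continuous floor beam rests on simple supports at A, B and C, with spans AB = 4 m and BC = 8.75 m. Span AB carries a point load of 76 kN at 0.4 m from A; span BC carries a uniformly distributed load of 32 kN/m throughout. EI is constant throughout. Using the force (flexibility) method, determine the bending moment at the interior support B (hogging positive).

M_B = 214.9 kN·m

Insert a hinge at B; M_B is the redundant, and each span becomes simply supported.
Rotations at B on the released spans (each span's end-slope, ×1/EI):
  span AB: point load 76 at a = 0.4: Pab(L + a)/(6LEI) = 20.06/EI
  span BC: UDL 32: wL³/(24EI) = 893.2/EI
  relative rotation θ_0 = (20.06 + 893.2)/EI = 913.3/EI
A unit hogging moment at B produces rotation L₁/(3EI) + L₂/(3EI) = 4.25/EI.
Slope continuity at B: θ_0 = M_B·4.25/EI, so M_B = 913.3/4.25 = 214.9 kN·m (hogging).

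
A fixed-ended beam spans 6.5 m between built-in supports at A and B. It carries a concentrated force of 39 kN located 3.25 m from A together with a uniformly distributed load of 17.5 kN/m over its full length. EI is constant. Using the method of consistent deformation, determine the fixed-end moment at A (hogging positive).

Take the two fixed-end moments M_A, M_B as redundants; the released structure is the simple span AB.
End rotations of the released simple span under the applied load (×1/EI):
  at A: point load 39 at a = 3.25: Pab(L + b)/(6LEI) = 103/EI
  at B: point load 39 at a = 3.25: Pab(L + a)/(6LEI) = 103/EI
  at A: UDL 17.5: wL³/(24EI) = 200.2/EI
  at B: UDL 17.5: wL³/(24EI) = 200.2/EI
  θ_A0 = 303.2/EI,  θ_B0 = 303.2/EI
Flexibility coefficients: a unit moment at one end gives L/(3EI) there and L/(6EI) at the far end, so f₁₁ = f₂₂ = 2.167/EI and f₁₂ = f₂₁ = 1.083/EI.
Compatibility — zero rotation at each built-in end:
  2.167 M_A + 1.083 M_B = 303.2
  1.083 M_A + 2.167 M_B = 303.2
Solving the pair gives M_A = 93.3 kN·m and M_B = 93.3 kN·m (hogging).

M_A = 93.3 kN·m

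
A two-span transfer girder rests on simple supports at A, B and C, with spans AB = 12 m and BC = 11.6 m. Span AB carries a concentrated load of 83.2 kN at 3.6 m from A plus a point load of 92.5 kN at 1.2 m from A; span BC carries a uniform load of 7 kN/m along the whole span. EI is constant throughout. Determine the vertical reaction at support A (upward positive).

Insert a hinge at B; M_B is the redundant, and each span becomes simply supported.
End slopes at the hinge B, treating each span as simply supported:
  span AB: point load 83.2 at a = 3.6: Pab(L + a)/(6LEI) = 545.1/EI
  span AB: point load 92.5 at a = 1.2: Pab(L + a)/(6LEI) = 219.8/EI
  span BC: UDL 7: wL³/(24EI) = 455.3/EI
  relative rotation θ_0 = (764.9 + 455.3)/EI = 1220/EI
A unit hogging moment at B produces rotation L₁/(3EI) + L₂/(3EI) = 7.867/EI.
Slope continuity at B: θ_0 = M_B·7.867/EI, so M_B = 1220/7.867 = 155.1 kN·m (hogging).
Span AB, ΣM about A with M_B applied at B: R_B^{AB}·12 = 410.5 + 155.1, so R_B^{AB} = 47.14 kN and R_A = 175.7 − 47.14 = 128.6 kN.

R_A = 128.6 kN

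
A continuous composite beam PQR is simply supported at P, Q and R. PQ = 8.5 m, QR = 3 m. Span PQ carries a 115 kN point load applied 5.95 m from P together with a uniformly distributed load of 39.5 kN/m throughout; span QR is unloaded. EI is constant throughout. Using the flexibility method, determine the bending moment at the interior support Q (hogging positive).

M_Q = 392.6 kN·m

Release continuity at Q by inserting a hinge; the redundant is the internal moment M_Q. The primary structure is two simply-supported spans PQ and QR.
Rotations at Q on the released spans (each span's end-slope, ×1/EI):
  span PQ: point load 115 at a = 5.95: Pab(L + a)/(6LEI) = 494.4/EI
  span PQ: UDL 39.5: wL³/(24EI) = 1011/EI
  relative rotation θ_0 = (1505 + 0)/EI = 1505/EI
A unit hogging moment at Q produces rotation L₁/(3EI) + L₂/(3EI) = 3.833/EI.
Compatibility: M_Q·(L₁+L₂)/(3EI) = θ_0, giving M_Q = 392.6 kN·m (hogging).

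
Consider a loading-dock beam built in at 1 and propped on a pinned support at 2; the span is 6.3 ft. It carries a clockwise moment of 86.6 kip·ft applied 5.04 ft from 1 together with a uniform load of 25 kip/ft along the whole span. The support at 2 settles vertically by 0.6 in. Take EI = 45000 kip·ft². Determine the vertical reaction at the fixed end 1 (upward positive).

Release the roller at 2. Primary structure: cantilever fixed at 1.
Deflection at 2 on the released cantilever, summing each load's contribution:
  clockwise couple 86.6 at a = 5.04: M₀a(2L − a)/(2EI) = 1650/EI
  UDL 25: wL⁴/(8EI) = 4923/EI
  δ_0 = 6573/EI
Tip deflection under a unit load at 2: L³/(3EI) = 83.35/EI.
With EI = 45000 kip·ft²: δ_0 = 0.14606 ft and δ_{22} = 0.001852 ft/kip.
Compatibility — the beam at 2 must follow the support down by 0.05 ft: δ_0 − R_2·δ_{22} = 0.05, so R_2 = (0.14606 − 0.05)/0.001852 = 51.86 kip.
Vertical equilibrium: R_1 = ΣP − R_2 = 157.5 − 51.86 = 105.6 kip.

R_1 = 105.6 kip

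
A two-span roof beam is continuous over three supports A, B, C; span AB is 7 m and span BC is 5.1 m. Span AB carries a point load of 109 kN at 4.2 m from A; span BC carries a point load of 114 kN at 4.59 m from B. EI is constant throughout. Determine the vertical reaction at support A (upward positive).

R_A = 29.76 kN

Insert a hinge at B; M_B is the redundant, and each span becomes simply supported.
Rotations at B on the released spans (each span's end-slope, ×1/EI):
  span AB: point load 109 at a = 4.2: Pab(L + a)/(6LEI) = 341.8/EI
  span BC: point load 114 at a = 4.59: Pab(L + b)/(6LEI) = 48.92/EI
  relative rotation θ_0 = (341.8 + 48.92)/EI = 390.7/EI
A unit hogging moment at B produces rotation L₁/(3EI) + L₂/(3EI) = 4.033/EI.
Compatibility: M_B·(L₁+L₂)/(3EI) = θ_0, giving M_B = 96.88 kN·m (hogging).
Span AB, ΣM about A with M_B applied at B: R_B^{AB}·7 = 457.8 + 96.88, so R_B^{AB} = 79.24 kN and R_A = 109 − 79.24 = 29.76 kN.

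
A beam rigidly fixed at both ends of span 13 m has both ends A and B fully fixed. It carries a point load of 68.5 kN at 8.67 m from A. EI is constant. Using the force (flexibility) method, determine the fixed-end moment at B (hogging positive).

M_B = 131.9 kN·m

Release both end moments; the primary structure is a simply-supported span AB with redundants M_A and M_B.
Simple-span end rotations at A and B under the given loads:
  at A: point load 68.5 at a = 8.67: Pab(L + b)/(6LEI) = 571.3/EI
  at B: point load 68.5 at a = 8.67: Pab(L + a)/(6LEI) = 714.4/EI
  θ_A0 = 571.3/EI,  θ_B0 = 714.4/EI
Flexibility coefficients: a unit moment at one end gives L/(3EI) there and L/(6EI) at the far end, so f₁₁ = f₂₂ = 4.333/EI and f₁₂ = f₂₁ = 2.167/EI.
Compatibility — zero rotation at each built-in end:
  4.333 M_A + 2.167 M_B = 571.3
  2.167 M_A + 4.333 M_B = 714.4
Solving the pair gives M_A = 65.89 kN·m and M_B = 131.9 kN·m (hogging).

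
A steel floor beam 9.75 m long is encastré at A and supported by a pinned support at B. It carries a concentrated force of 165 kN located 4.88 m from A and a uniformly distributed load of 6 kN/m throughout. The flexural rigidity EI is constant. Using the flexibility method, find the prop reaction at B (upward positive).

Take the reaction at B as the redundant and release it; the primary structure is a cantilever fixed at A.
Primary-structure tip deflection at B by superposition:
  point load 165 at a = 4.88: Pa²(3L − a)/(6EI) = 15960/EI
  UDL 6: wL⁴/(8EI) = 6778/EI
  δ_0 = 22737/EI
Tip deflection under a unit load at B: L³/(3EI) = 309/EI.
The prop prevents deflection at B: R_B = δ_0/δ_{BB} = 22737/309 = 73.6 kN.

R_B = 73.6 kN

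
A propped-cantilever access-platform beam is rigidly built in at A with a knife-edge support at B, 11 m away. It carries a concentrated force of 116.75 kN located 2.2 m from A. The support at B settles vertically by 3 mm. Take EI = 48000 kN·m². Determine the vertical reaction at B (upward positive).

R_B = 6.213 kN

Take the reaction at B as the redundant and release it; the primary structure is a cantilever fixed at A.
Downward deflection at the released point B due to the loads:
  point load 116.75 at a = 2.2: Pa²(3L − a)/(6EI) = 2901/EI
Flexibility coefficient — unit upward force at B: δ_{BB} = L³/(3EI) = 443.7/EI.
With EI = 48000 kN·m²: δ_0 = 0.060431 m and δ_{BB} = 0.009243 m/kN.
Compatibility — the beam at B must follow the support down by 0.003 m: δ_0 − R_B·δ_{BB} = 0.003, so R_B = (0.060431 − 0.003)/0.009243 = 6.213 kN.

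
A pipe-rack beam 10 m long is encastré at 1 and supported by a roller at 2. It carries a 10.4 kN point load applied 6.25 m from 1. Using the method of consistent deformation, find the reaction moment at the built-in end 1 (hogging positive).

M_1 = 16.76 kN·m

Choose R_2 as the redundant. The primary structure is the cantilever fixed at 1.
Downward deflection at the released point 2 due to the loads:
  point load 10.4 at a = 6.25: Pa²(3L − a)/(6EI) = 1608/EI
Flexibility coefficient — unit upward force at 2: δ_{22} = L³/(3EI) = 333.3/EI.
Compatibility at 2: δ_0 − R_2·δ_{22} = 0, so R_2 = 1608/333.3 = 4.824 kN.
Moment equilibrium about 1: M_1 = Σ(load moments about 1) − R_2·L = 65 − 4.824×10 = 16.76 kN·m.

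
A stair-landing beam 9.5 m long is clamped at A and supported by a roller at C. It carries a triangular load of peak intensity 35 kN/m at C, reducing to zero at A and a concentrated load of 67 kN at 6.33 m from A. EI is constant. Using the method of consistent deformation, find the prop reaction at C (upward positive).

Release the roller at C. Primary structure: cantilever fixed at A.
Free-end deflection of the primary structure under the applied loading (downward +):
  triangular load, peak 35 at the free end: 11w₀L⁴/(120EI) = 26132/EI
  point load 67 at a = 6.33: Pa²(3L − a)/(6EI) = 9920/EI
  δ_0 = 36052/EI
Tip deflection under a unit load at C: L³/(3EI) = 285.8/EI.
Compatibility at C: δ_0 − R_C·δ_{CC} = 0, so R_C = 36052/285.8 = 126.1 kN.

R_C = 126.1 kN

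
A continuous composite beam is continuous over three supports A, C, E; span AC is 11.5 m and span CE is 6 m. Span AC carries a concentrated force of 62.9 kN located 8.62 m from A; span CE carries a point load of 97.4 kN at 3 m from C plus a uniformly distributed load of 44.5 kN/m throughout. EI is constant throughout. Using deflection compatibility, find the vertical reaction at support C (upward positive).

R_C = 276.1 kN

Insert a hinge at C; M_C is the redundant, and each span becomes simply supported.
Rotations at C on the released spans (each span's end-slope, ×1/EI):
  span AC: point load 62.9 at a = 8.62: Pab(L + a)/(6LEI) = 455.3/EI
  span CE: point load 97.4 at a = 3: Pab(L + b)/(6LEI) = 219.2/EI
  span CE: UDL 44.5: wL³/(24EI) = 400.5/EI
  relative rotation θ_0 = (455.3 + 619.6)/EI = 1075/EI
A unit hogging moment at C produces rotation L₁/(3EI) + L₂/(3EI) = 5.833/EI.
Compatibility: M_C·(L₁+L₂)/(3EI) = θ_0, giving M_C = 184.3 kN·m (hogging).
Span AC, ΣM about A with M_C applied at C: R_C^{AC}·11.5 = 542.2 + 184.3, so R_C^{AC} = 63.17 kN and R_A = 62.9 − 63.17 = -0.2722 kN.
Span CE, ΣM about E: R_C^{CE}·6 = 1093 + 184.3, so R_C^{CE} = 212.9 kN and R_E = 364.4 − 212.9 = 151.5 kN.
R_C = 63.17 + 212.9 = 276.1 kN.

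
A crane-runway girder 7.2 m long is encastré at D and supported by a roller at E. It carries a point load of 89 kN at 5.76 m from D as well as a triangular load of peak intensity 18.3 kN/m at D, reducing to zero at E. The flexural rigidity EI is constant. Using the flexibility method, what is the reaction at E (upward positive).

R_E = 75.83 kN

Remove the prop at E; the released (primary) structure is a cantilever built in at D.
Primary-structure tip deflection at E by superposition:
  point load 89 at a = 5.76: Pa²(3L − a)/(6EI) = 7795/EI
  triangular load, peak 18.3 at the fixed end: w₀L⁴/(30EI) = 1639/EI
  δ_0 = 9435/EI
Tip deflection under a unit load at E: L³/(3EI) = 124.4/EI.
Compatibility at E: δ_0 − R_E·δ_{EE} = 0, so R_E = 9435/124.4 = 75.83 kN.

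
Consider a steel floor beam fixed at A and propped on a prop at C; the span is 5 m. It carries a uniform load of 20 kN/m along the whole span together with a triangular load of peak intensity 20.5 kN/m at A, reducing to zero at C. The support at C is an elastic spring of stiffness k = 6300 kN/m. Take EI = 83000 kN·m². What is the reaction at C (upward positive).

Remove the prop at C; the released (primary) structure is a cantilever built in at A.
Deflection at C on the released cantilever, summing each load's contribution:
  UDL 20: wL⁴/(8EI) = 1562/EI
  triangular load, peak 20.5 at the fixed end: w₀L⁴/(30EI) = 427.1/EI
  δ_0 = 1990/EI
Tip deflection under a unit load at C: L³/(3EI) = 41.67/EI.
With EI = 83000 kN·m²: δ_0 = 0.023971 m and δ_{CC} = 0.000502 m/kN.
Compatibility — the spring shortens by R_C/k under the reaction it provides: δ_0 − R_C·δ_{CC} = R_C/k. With 1/k = 0.000159 m/kN, R_C = δ_0 / (δ_{CC} + 1/k) = 0.023971 / (0.000502 + 0.000159) = 36.28 kN.

R_C = 36.28 kN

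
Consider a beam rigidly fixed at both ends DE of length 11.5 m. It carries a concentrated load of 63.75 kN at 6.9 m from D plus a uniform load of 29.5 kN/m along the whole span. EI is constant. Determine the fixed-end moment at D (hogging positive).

M_D = 395.5 kN·m

Take the two fixed-end moments M_D, M_E as redundants; the released structure is the simple span DE.
Simple-span end rotations at D and E under the given loads:
  at D: point load 63.75 at a = 6.9: Pab(L + b)/(6LEI) = 472.1/EI
  at E: point load 63.75 at a = 6.9: Pab(L + a)/(6LEI) = 539.6/EI
  at D: UDL 29.5: wL³/(24EI) = 1869/EI
  at E: UDL 29.5: wL³/(24EI) = 1869/EI
  θ_D0 = 2342/EI,  θ_E0 = 2409/EI
Flexibility coefficients: a unit moment at one end gives L/(3EI) there and L/(6EI) at the far end, so f₁₁ = f₂₂ = 3.833/EI and f₁₂ = f₂₁ = 1.917/EI.
Compatibility — zero rotation at each built-in end:
  3.833 M_D + 1.917 M_E = 2342
  1.917 M_D + 3.833 M_E = 2409
Solving the pair gives M_D = 395.5 kN·m and M_E = 430.7 kN·m (hogging).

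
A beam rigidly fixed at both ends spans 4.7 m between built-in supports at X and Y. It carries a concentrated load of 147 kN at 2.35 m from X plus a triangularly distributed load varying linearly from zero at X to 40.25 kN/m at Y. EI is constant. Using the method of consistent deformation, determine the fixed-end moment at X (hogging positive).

Release both end moments; the primary structure is a simply-supported span XY with redundants M_X and M_Y.
On the primary (simply-supported) span, the end slopes from the loading are:
  at X: point load 147 at a = 2.35: Pab(L + b)/(6LEI) = 203/EI
  at Y: point load 147 at a = 2.35: Pab(L + a)/(6LEI) = 203/EI
  at X: triangular load, peak 40.25: 7w₀L³/(360EI) = 81.26/EI
  at Y: triangular load, peak 40.25: w₀L³/(45EI) = 92.86/EI
  θ_X0 = 284.2/EI,  θ_Y0 = 295.8/EI
Flexibility coefficients: a unit moment at one end gives L/(3EI) there and L/(6EI) at the far end, so f₁₁ = f₂₂ = 1.567/EI and f₁₂ = f₂₁ = 0.7833/EI.
Compatibility — zero rotation at each built-in end:
  1.567 M_X + 0.7833 M_Y = 284.2
  0.7833 M_X + 1.567 M_Y = 295.8
Solving the pair gives M_X = 116 kN·m and M_Y = 130.8 kN·m (hogging).

M_X = 116 kN·m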